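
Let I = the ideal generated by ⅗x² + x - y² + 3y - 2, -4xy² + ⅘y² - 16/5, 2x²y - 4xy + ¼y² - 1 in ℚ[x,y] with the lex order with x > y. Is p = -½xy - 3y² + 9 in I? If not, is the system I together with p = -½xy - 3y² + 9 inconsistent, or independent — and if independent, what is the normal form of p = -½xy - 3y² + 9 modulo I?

Adjoining -½xy - 3y² + 9 makes the ideal the whole ring: the system is inconsistent.

First compute the reduced Gröbner basis of I by Buchberger's algorithm.
f_1 = ⅗x² + x - y² + 3y - 2, LT = x².
f_2 = -4xy² + ⅘y² - 16/5, LT = xy².
f_3 = 2x²y - 4xy + ¼y² - 1, LT = x²y.

S(f_1,f_2): lcm = x²y². S = 28/15xy² - ⅘x - 5/3y⁴ + 5y³ - 10/3y².
  reduce S modulo (f_1, f_2, f_3):
  remainder -⅘x - 5/3y⁴ + 5y³ - 74/25y² - 112/75 ≠ 0; add h_4 = -⅘x - 5/3y⁴ + 5y³ - 74/25y² - 112/75 to the basis.

S(f_1,f_3): lcm = x²y. S = 11/3xy - 5/3y³ + 39/8y² - 10/3y + ½.
  reduce S modulo (f_1, f_2, f_3, h_4):
  remainder -275/36y⁵ + 275/12y⁴ - 457/30y³ + 39/8y² - 458/45y + ½ ≠ 0; add h_5 = -275/36y⁵ + 275/12y⁴ - 457/30y³ + 39/8y² - 458/45y + ½ to the basis.

S(f_2,f_3): lcm = x²y². S = 9/5xy² + ⅘x - ⅛y³ + ½y.
  reduce S modulo (f_1, f_2, f_3, h_4, h_5):
  remainder -5/3y⁴ + 39/8y³ - 13/5y² + ½y - 44/15 ≠ 0; add h_6 = -5/3y⁴ + 39/8y³ - 13/5y² + ½y - 44/15 to the basis.

S(f_2,h_5): lcm = xy⁵. S = 3xy⁴ - 2742/1375xy³ + 351/550xy² - 1832/1375xy + 18/275x - ⅕y⁵ + ⅘y³.
  reduce S modulo (f_1, f_2, f_3, h_4, h_5, h_6):
  remainder 9903/48400y³ - 3981/6050y² + 7377/12100y - 678/3025 ≠ 0; add h_7 = 9903/48400y³ - 3981/6050y² + 7377/12100y - 678/3025 to the basis.

S(f_3,h_5): lcm = x²y⁵. S = 3x²y⁴ - 2742/1375x²y³ + 351/550x²y² - 1832/1375x²y + 18/275x² - 2xy⁵ + ⅛y⁶ - ½y⁴.
  reduce S modulo (f_1, f_2, f_3, h_4, h_5, h_6, h_7):
  remainder -2243384331/1815550000y² + 99677007/45388750y + 249844191/453887500 ≠ 0; add h_8 = -2243384331/1815550000y² + 99677007/45388750y + 249844191/453887500 to the basis.

S(f_2,h_6): lcm = xy⁴. S = 117/40xy³ - 39/25xy² + 3/10xy - 44/25x - ⅕y⁴ + ⅘y².
  reduce S modulo (f_1, f_2, f_3, h_4, h_5, h_6, h_7, h_8):
  remainder 26693984181/37389738850y - 26693984181/18694869425 ≠ 0; add h_9 = 26693984181/37389738850y - 26693984181/18694869425 to the basis.

The other S-polynomials (S(f_1,h_4), S(f_2,h_4), S(f_3,h_4), S(f_1,h_5), S(h_4,h_5), S(f_1,h_6), S(f_3,h_6), S(h_4,h_6), S(h_5,h_6), S(f_1,h_7), S(f_2,h_7), S(f_3,h_7), S(h_4,h_7), S(h_5,h_7), S(h_6,h_7), S(f_1,h_8), S(f_2,h_8), S(f_3,h_8), S(h_4,h_8), S(h_5,h_8), S(h_6,h_8), S(h_7,h_8), S(f_1,h_9), S(f_2,h_9), S(f_3,h_9), S(h_4,h_9), S(h_5,h_9), S(h_6,h_9), S(h_7,h_9), S(h_8,h_9)) all reduce to 0 modulo the current basis, so we have a Gröbner basis.
Inter-reduce: drop elements whose leading term is divisible by another's, tail-reduce, and make monic.
Reduced Gröbner basis: {x, y - 2}.
Label its elements g_1 = x, g_2 = y - 2.

Reduce p = -½xy - 3y² + 9 modulo G:
  leading term xy: subtract (-½y)·g_1 from -½xy - 3y² + 9 → -3y² + 9
  leading term y²: subtract (-3y)·g_2 from -3y² + 9 → -6y + 9
  leading term y: subtract (-6)·g_2 from -6y + 9 → -3
  leading term 1: no divisor's leading term divides it; move -3 to the remainder.
  normal form = -3.
The normal form is nonzero, so p ∉ I. Since p minus its normal form lies in I, I + (p) = I + (r) where r = -3; decide whether this ideal is the whole ring.
Here r = -3 is a nonzero constant, hence a unit: 1 ∈ I + (p), the Gröbner basis of I + (p) is {1}, and the enlarged system has no common solution — adjoining p is inconsistent.

Ideal membership is decidable via reduction modulo a Gröbner basis.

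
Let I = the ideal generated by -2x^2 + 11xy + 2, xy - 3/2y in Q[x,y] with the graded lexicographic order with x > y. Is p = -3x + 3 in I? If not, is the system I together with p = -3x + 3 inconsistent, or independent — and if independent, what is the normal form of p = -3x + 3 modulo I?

First compute the reduced Gröbner basis of I by Buchberger's algorithm.
f_1 = -2x^2 + 11xy + 2, LT = x^2.
f_2 = xy - 3/2y, LT = xy.

S(f_1,f_2): lcm = x^2y. S = -11/2xy^2 + 3/2xy - y.
  leading term xy^2: subtract (-11/2y)·f_2 from -11/2xy^2 + 3/2xy - y → 3/2xy - 33/4y^2 - y
  leading term xy: subtract (3/2)·f_2 from 3/2xy - 33/4y^2 - y → -33/4y^2 + 5/4y
  leading term y^2: no divisor's leading term divides it; move -33/4y^2 to the remainder.
  leading term y: no divisor's leading term divides it; move 5/4y to the remainder.
  remainder -33/4y^2 + 5/4y ≠ 0; add h_3 = -33/4y^2 + 5/4y to the basis.

S(f_1,h_3): leading monomials are coprime, so the S-polynomial reduces to 0 (Buchberger's first criterion).
S(f_2,h_3): lcm = xy^2. S = 5/33xy - 3/2y^2.
  leading term xy: subtract (5/33)·f_2 from 5/33xy - 3/2y^2 → -3/2y^2 + 5/22y
  leading term y^2: subtract (2/11)·h_3 from -3/2y^2 + 5/22y → 0
  remainder 0.

Every S-polynomial of the final basis reduces to 0, so we have a Gröbner basis.
Inter-reduce: drop elements whose leading term is divisible by another's, tail-reduce, and make monic.
Reduced Gröbner basis: {x^2 - 33/4y - 1, xy - 3/2y, y^2 - 5/33y}.
Label its elements g_1 = x^2 - 33/4y - 1, g_2 = xy - 3/2y, g_3 = y^2 - 5/33y.

Reduce p = -3x + 3 modulo G:
  leading term x: no divisor's leading term divides it; move -3x to the remainder.
  leading term 1: no divisor's leading term divides it; move 3 to the remainder.
  normal form = -3x + 3.
The normal form is nonzero, so p ∉ I. Since p minus its normal form lies in I, I + (p) = I + (r) where r = -3x + 3; decide whether this ideal is the whole ring.
Run Buchberger on G together with r (pairs among the g_i already reduce to 0 since G is a Gröbner basis):
g_1 = x^2 - 33/4y - 1, LT = x^2.
g_2 = xy - 3/2y, LT = xy.
g_3 = y^2 - 5/33y, LT = y^2.
r = -3x + 3, LT = x.

S(g_1,g_2): lcm = x^2y. S = 3/2xy - 33/4y^2 - y.
  leading term xy: subtract (3/2)·g_2 from 3/2xy - 33/4y^2 - y → -33/4y^2 + 5/4y
  leading term y^2: subtract (-33/4)·g_3 from -33/4y^2 + 5/4y → 0
  remainder 0.

S(g_1,g_3): leading monomials are coprime, so the S-polynomial reduces to 0 (Buchberger's first criterion).
S(g_1,r): lcm = x^2. S = x - 33/4y - 1.
  leading term x: subtract (-1/3)·r from x - 33/4y - 1 → -33/4y
  leading term y: no divisor's leading term divides it; move -33/4y to the remainder.
  remainder -33/4y ≠ 0; add m_5 = -33/4y to the basis.

S(g_2,g_3): lcm = xy^2. S = 5/33xy - 3/2y^2.
  leading term xy: subtract (5/33)·g_2 from 5/33xy - 3/2y^2 → -3/2y^2 + 5/22y
  leading term y^2: subtract (-3/2)·g_3 from -3/2y^2 + 5/22y → 0
  remainder 0.

S(g_2,r): lcm = xy. S = -1/2y.
  leading term y: subtract (2/33)·m_5 from -1/2y → 0
  remainder 0.

S(g_3,r): leading monomials are coprime, so the S-polynomial reduces to 0 (Buchberger's first criterion).
S(g_1,m_5): leading monomials are coprime, so the S-polynomial reduces to 0 (Buchberger's first criterion).
S(g_2,m_5): lcm = xy. S = -3/2y.
  leading term y: subtract (2/11)·m_5 from -3/2y → 0
  remainder 0.

S(g_3,m_5): lcm = y^2. S = -5/33y.
  leading term y: subtract (20/1089)·m_5 from -5/33y → 0
  remainder 0.

S(r,m_5): leading monomials are coprime, so the S-polynomial reduces to 0 (Buchberger's first criterion).
Every S-polynomial of the final basis reduces to 0, so we have a Gröbner basis.
Inter-reduce: drop elements whose leading term is divisible by another's, tail-reduce, and make monic.
Reduced Gröbner basis: {x - 1, y}.
The reduced Gröbner basis of I + (p) is {x - 1, y} ≠ {1}, a proper ideal, so the enlarged system stays consistent: p is independent of I, with normal form -3x + 3.

-3x + 3 is independent of I; its normal form modulo I is -3x + 3.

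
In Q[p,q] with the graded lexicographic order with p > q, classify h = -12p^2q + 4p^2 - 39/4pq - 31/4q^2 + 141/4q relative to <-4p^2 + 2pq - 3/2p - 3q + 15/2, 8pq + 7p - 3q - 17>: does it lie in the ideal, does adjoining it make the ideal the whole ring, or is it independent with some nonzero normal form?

-12p^2q + 4p^2 - 39/4pq - 31/4q^2 + 141/4q is independent of I; its normal form modulo I is -1/18p - 209/36q + 35/3.

First compute the reduced Gröbner basis of I by Buchberger's algorithm.
f_1 = -4p^2 + 2pq - 3/2p - 3q + 15/2, LT = p^2.
f_2 = 8pq + 7p - 3q - 17, LT = pq.

S(f_1,f_2): lcm = p^2q. S = -1/2pq^2 - 7/8p^2 + 3/4pq + 3/4q^2 + 17/8p - 15/8q.
  reduce S modulo (f_1, f_2):
  remainder 9/16q^2 + 115/64p - 2q - 3/64 ≠ 0; add k_3 = 9/16q^2 + 115/64p - 2q - 3/64 to the basis.

The other S-polynomials (S(f_1,k_3), S(f_2,k_3)) all reduce to 0 modulo the current basis, so we have a Gröbner basis.
Inter-reduce: drop elements whose leading term is divisible by another's, tail-reduce, and make monic.
Reduced Gröbner basis: {p^2 + 13/16p + 9/16q - 47/16, pq + 7/8p - 3/8q - 17/8, q^2 + 115/36p - 32/9q - 1/12}.
Label its elements g_1 = p^2 + 13/16p + 9/16q - 47/16, g_2 = pq + 7/8p - 3/8q - 17/8, g_3 = q^2 + 115/36p - 32/9q - 1/12.

Reduce h = -12p^2q + 4p^2 - 39/4pq - 31/4q^2 + 141/4q modulo G:
  leading term p^2q: subtract (-12q)·g_1 from -12p^2q + 4p^2 - 39/4pq - 31/4q^2 + 141/4q → 4p^2 - q^2
  leading term p^2: subtract (4)·g_1 from 4p^2 - q^2 → -q^2 - 13/4p - 9/4q + 47/4
  leading term q^2: subtract (-1)·g_3 from -q^2 - 13/4p - 9/4q + 47/4 → -1/18p - 209/36q + 35/3
  leading term p: no divisor's leading term divides it; move -1/18p to the remainder.
  leading term q: no divisor's leading term divides it; move -209/36q to the remainder.
  leading term 1: no divisor's leading term divides it; move 35/3 to the remainder.
  normal form = -1/18p - 209/36q + 35/3.
The normal form is nonzero, so h ∉ I. Since h minus its normal form lies in I, I + (h) = I + (r) where r = -1/18p - 209/36q + 35/3; decide whether this ideal is the whole ring.
Run Buchberger on G together with r (pairs among the g_i already reduce to 0 since G is a Gröbner basis):
g_1 = p^2 + 13/16p + 9/16q - 47/16, LT = p^2.
g_2 = pq + 7/8p - 3/8q - 17/8, LT = pq.
g_3 = q^2 + 115/36p - 32/9q - 1/12, LT = q^2.
r = -1/18p - 209/36q + 35/3, LT = p.

S(g_1,r): lcm = p^2. S = -209/2pq + 3373/16p + 9/16q - 47/16.
  reduce S modulo (g_1, g_2, g_3, r):
  remainder -126495/4q + 126495/2 ≠ 0; add m_5 = -126495/4q + 126495/2 to the basis.

The other S-polynomials (S(g_1,g_2), S(g_1,g_3), S(g_2,g_3), S(g_2,r), S(g_3,r), S(g_1,m_5), S(g_2,m_5), S(g_3,m_5), S(r,m_5)) all reduce to 0 modulo the current basis, so we have a Gröbner basis.
Inter-reduce: drop elements whose leading term is divisible by another's, tail-reduce, and make monic.
Reduced Gröbner basis: {p - 1, q - 2}.
The reduced Gröbner basis of I + (h) is {p - 1, q - 2} ≠ {1}, a proper ideal, so the enlarged system stays consistent: h is independent of I, with normal form -1/18p - 209/36q + 35/3.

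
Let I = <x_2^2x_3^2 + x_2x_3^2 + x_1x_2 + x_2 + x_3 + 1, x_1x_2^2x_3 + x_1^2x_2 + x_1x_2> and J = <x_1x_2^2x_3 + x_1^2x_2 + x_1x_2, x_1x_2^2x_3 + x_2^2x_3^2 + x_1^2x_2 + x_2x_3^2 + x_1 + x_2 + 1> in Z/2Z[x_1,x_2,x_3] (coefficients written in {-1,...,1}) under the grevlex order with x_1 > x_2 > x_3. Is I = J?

Equality of ideals is decidable: compute both reduced Gröbner bases (unique for the ordering) and check whether they agree.
Buchberger on the first generating set:
f_1 = x_2^2x_3^2 + x_2x_3^2 + x_1x_2 + x_2 + x_3 + 1, LT = x_2^2x_3^2.
f_2 = x_1x_2^2x_3 + x_1^2x_2 + x_1x_2, LT = x_1x_2^2x_3.

S(f_1,f_2): lcm = x_1x_2^2x_3^2. S = x_1^2x_2x_3 + x_1x_2x_3^2 + x_1^2x_2 + x_1x_2x_3 + x_1x_2 + x_1x_3 + x_1.
  reduce S modulo (f_1, f_2):
  remainder x_1^2x_2x_3 + x_1x_2x_3^2 + x_1^2x_2 + x_1x_2x_3 + x_1x_2 + x_1x_3 + x_1 ≠ 0; add g_3 = x_1^2x_2x_3 + x_1x_2x_3^2 + x_1^2x_2 + x_1x_2x_3 + x_1x_2 + x_1x_3 + x_1 to the basis.

S(f_1,g_3): lcm = x_1^2x_2^2x_3^2. S = x_1x_2^2x_3^3 + x_1^2x_2^2x_3 + x_1^2x_2x_3^2 + x_1x_2^2x_3^2 + x_1^3x_2 + x_1x_2^2x_3 + x_1x_2x_3^2 + x_1^2x_2 + x_1^2x_3 + x_1x_2x_3 + x_1^2.
  reduce S modulo (f_1, f_2, g_3):
  remainder x_1x_2x_3^2 + x_1^2x_3 + x_1x_2x_3 + x_1^2 + x_1x_3 + x_1 ≠ 0; add g_4 = x_1x_2x_3^2 + x_1^2x_3 + x_1x_2x_3 + x_1^2 + x_1x_3 + x_1 to the basis.

S(f_2,g_3): lcm = x_1^2x_2^2x_3. S = x_1x_2^2x_3^2 + x_1^3x_2 + x_1^2x_2^2 + x_1x_2^2x_3 + x_1^2x_2 + x_1x_2^2 + x_1x_2x_3 + x_1x_2.
  reduce S modulo (f_1, f_2, g_3, g_4):
  remainder x_1^3x_2 + x_1^2x_2^2 + x_1^2x_2 + x_1x_2^2 + x_1^2x_3 + x_1^2 + x_1x_2 ≠ 0; add g_5 = x_1^3x_2 + x_1^2x_2^2 + x_1^2x_2 + x_1x_2^2 + x_1^2x_3 + x_1^2 + x_1x_2 to the basis.

S(g_3,g_4): lcm = x_1^2x_2x_3^2. S = x_1x_2x_3^3 + x_1^3x_3 + x_1x_2x_3^2 + x_1^3 + x_1^2x_3 + x_1x_2x_3 + x_1x_3^2 + x_1^2 + x_1x_3.
  reduce S modulo (f_1, f_2, g_3, g_4, g_5):
  remainder x_1^3x_3 + x_1^2x_3^2 + x_1^3 + x_1x_2x_3 + x_1^2 ≠ 0; add g_6 = x_1^3x_3 + x_1^2x_3^2 + x_1^3 + x_1x_2x_3 + x_1^2 to the basis.

The other S-polynomials (S(f_1,g_4), S(f_2,g_4), S(f_1,g_5), S(f_2,g_5), S(g_3,g_5), S(g_4,g_5), S(f_1,g_6), S(f_2,g_6), S(g_3,g_6), S(g_4,g_6), S(g_5,g_6)) all reduce to 0 modulo the current basis, so we have a Gröbner basis.
Inter-reduce: drop elements whose leading term is divisible by another's, tail-reduce, and make monic.
Reduced Gröbner basis: {x_1^3x_2 + x_1^2x_2^2 + x_1^2x_2 + x_1x_2^2 + x_1^2x_3 + x_1^2 + x_1x_2, x_1^3x_3 + x_1^2x_3^2 + x_1^3 + x_1x_2x_3 + x_1^2, x_1^2x_2x_3 + x_1^2x_2 + x_1^2x_3 + x_1^2 + x_1x_2, x_1x_2^2x_3 + x_1^2x_2 + x_1x_2, x_1x_2x_3^2 + x_1^2x_3 + x_1x_2x_3 + x_1^2 + x_1x_3 + x_1, x_2^2x_3^2 + x_2x_3^2 + x_1x_2 + x_2 + x_3 + 1}.

Buchberger on the second generating set:
h_1 = x_1x_2^2x_3 + x_1^2x_2 + x_1x_2, LT = x_1x_2^2x_3.
h_2 = x_1x_2^2x_3 + x_2^2x_3^2 + x_1^2x_2 + x_2x_3^2 + x_1 + x_2 + 1, LT = x_1x_2^2x_3.

S(h_1,h_2): lcm = x_1x_2^2x_3. S = x_2^2x_3^2 + x_2x_3^2 + x_1x_2 + x_1 + x_2 + 1.
  reduce S modulo (h_1, h_2):
  remainder x_2^2x_3^2 + x_2x_3^2 + x_1x_2 + x_1 + x_2 + 1 ≠ 0; add k_3 = x_2^2x_3^2 + x_2x_3^2 + x_1x_2 + x_1 + x_2 + 1 to the basis.

S(h_1,k_3): lcm = x_1x_2^2x_3^2. S = x_1^2x_2x_3 + x_1x_2x_3^2 + x_1^2x_2 + x_1x_2x_3 + x_1^2 + x_1x_2 + x_1.
  reduce S modulo (h_1, h_2, k_3):
  remainder x_1^2x_2x_3 + x_1x_2x_3^2 + x_1^2x_2 + x_1x_2x_3 + x_1^2 + x_1x_2 + x_1 ≠ 0; add k_4 = x_1^2x_2x_3 + x_1x_2x_3^2 + x_1^2x_2 + x_1x_2x_3 + x_1^2 + x_1x_2 + x_1 to the basis.

S(h_1,k_4): lcm = x_1^2x_2^2x_3. S = x_1x_2^2x_3^2 + x_1^3x_2 + x_1^2x_2^2 + x_1x_2^2x_3 + x_1x_2^2 + x_1x_2.
  reduce S modulo (h_1, h_2, k_3, k_4):
  remainder x_1^3x_2 + x_1^2x_2^2 + x_1x_2x_3^2 + x_1x_2^2 + x_1^2 + x_1x_2 + x_1 ≠ 0; add k_5 = x_1^3x_2 + x_1^2x_2^2 + x_1x_2x_3^2 + x_1x_2^2 + x_1^2 + x_1x_2 + x_1 to the basis.

S(k_3,k_4): lcm = x_1^2x_2^2x_3^2. S = x_1x_2^2x_3^3 + x_1^2x_2^2x_3 + x_1^2x_2x_3^2 + x_1x_2^2x_3^2 + x_1^3x_2 + x_1^2x_2x_3 + x_1x_2^2x_3 + x_1^3 + x_1^2x_2 + x_1x_2x_3 + x_1^2.
  reduce S modulo (h_1, h_2, k_3, k_4, k_5):
  remainder x_1x_2x_3^2 + x_1^3 + x_1^2x_2 + x_1^2 + x_1x_2 ≠ 0; add k_6 = x_1x_2x_3^2 + x_1^3 + x_1^2x_2 + x_1^2 + x_1x_2 to the basis.

S(k_3,k_5): lcm = x_1^3x_2^2x_3^2. S = x_1^2x_2^3x_3^2 + x_1x_2^2x_3^4 + x_1^3x_2x_3^2 + x_1x_2^3x_3^2 + x_1^4x_2 + x_1^2x_2x_3^2 + x_1x_2^2x_3^2 + x_1^4 + x_1^3x_2 + x_1x_2x_3^2 + x_1^3.
  reduce S modulo (h_1, h_2, k_3, k_4, k_5, k_6):
  remainder x_1^4 + x_1^2x_2^2 + x_1^3x_3 + x_1^3 + x_1^2x_2 + x_1x_2^2 + x_1^2 + x_1x_2 + x_1x_3 + x_1 ≠ 0; add k_7 = x_1^4 + x_1^2x_2^2 + x_1^3x_3 + x_1^3 + x_1^2x_2 + x_1x_2^2 + x_1^2 + x_1x_2 + x_1x_3 + x_1 to the basis.

The other S-polynomials (S(h_2,k_3), S(h_2,k_4), S(h_1,k_5), S(h_2,k_5), S(k_4,k_5), S(h_1,k_6), S(h_2,k_6), S(k_3,k_6), S(k_4,k_6), S(k_5,k_6), S(h_1,k_7), S(h_2,k_7), S(k_3,k_7), S(k_4,k_7), S(k_5,k_7), S(k_6,k_7)) all reduce to 0 modulo the current basis, so we have a Gröbner basis.
Inter-reduce: drop elements whose leading term is divisible by another's, tail-reduce, and make monic.
Reduced Gröbner basis: {x_1^4 + x_1^2x_2^2 + x_1^3x_3 + x_1^3 + x_1^2x_2 + x_1x_2^2 + x_1^2 + x_1x_2 + x_1x_3 + x_1, x_1^3x_2 + x_1^2x_2^2 + x_1^3 + x_1^2x_2 + x_1x_2^2 + x_1, x_1^2x_2x_3 + x_1^3 + x_1x_2x_3 + x_1, x_1x_2^2x_3 + x_1^2x_2 + x_1x_2, x_1x_2x_3^2 + x_1^3 + x_1^2x_2 + x_1^2 + x_1x_2, x_2^2x_3^2 + x_2x_3^2 + x_1x_2 + x_1 + x_2 + 1}.

These differ, so the ideals are not equal.

No, the ideals differ.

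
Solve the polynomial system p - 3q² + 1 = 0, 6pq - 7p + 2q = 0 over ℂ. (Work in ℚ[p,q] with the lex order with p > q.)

Compute a lex Gröbner basis by Buchberger's algorithm.
f_1 = p - 3q² + 1, LT = p.
f_2 = 6pq - 7p + 2q, LT = pq.

S(f_1,f_2): lcm = pq. S = 7/6p - 3q³ + ⅔q.
  leading term p: subtract (7/6)·f_1 from 7/6p - 3q³ + ⅔q → -3q³ + 7/2q² + ⅔q - 7/6
  leading term q³: no divisor's leading term divides it; move -3q³ to the remainder.
  leading term q²: no divisor's leading term divides it; move 7/2q² to the remainder.
  leading term q: no divisor's leading term divides it; move ⅔q to the remainder.
  leading term 1: no divisor's leading term divides it; move -7/6 to the remainder.
  remainder -3q³ + 7/2q² + ⅔q - 7/6 ≠ 0; add h_3 = -3q³ + 7/2q² + ⅔q - 7/6 to the basis.

The other S-polynomials (S(f_1,h_3), S(f_2,h_3)) all reduce to 0 modulo the current basis, so we have a Gröbner basis.
Inter-reduce: drop elements whose leading term is divisible by another's, tail-reduce, and make monic.
Reduced Gröbner basis: {p - 3q² + 1, q³ - 7/6q² - 2/9q + 7/18}.

A lex Gröbner basis eliminates variables successively. Here q³ - 7/6q² - 2/9q + 7/18 depends only on q, with roots {1, 1/12 - sqrt(57)/12, 1/12 + sqrt(57)/12}; lifting each root through the earlier basis elements recovers the full solutions.
  q = 1: the earlier basis element becomes p - 2 = 0, giving p = 2 — point (2, 1).
  q = 1/12 - sqrt(57)/12: the earlier basis element becomes p - 5/24 + sqrt(57)/24 = 0, giving p = 5/24 - sqrt(57)/24 — point (5/24 - sqrt(57)/24, 1/12 - sqrt(57)/12).
  q = 1/12 + sqrt(57)/12: the earlier basis element becomes p - sqrt(57)/24 - 5/24 = 0, giving p = 5/24 + sqrt(57)/24 — point (5/24 + sqrt(57)/24, 1/12 + sqrt(57)/12).

{(2, 1), (5/24 - sqrt(57)/24, 1/12 - sqrt(57)/12), (5/24 + sqrt(57)/24, 1/12 + sqrt(57)/12)}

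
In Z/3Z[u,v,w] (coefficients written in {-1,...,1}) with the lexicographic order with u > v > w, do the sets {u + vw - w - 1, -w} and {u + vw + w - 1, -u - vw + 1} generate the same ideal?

Equality of ideals is decidable: compute both reduced Gröbner bases (unique for the ordering) and check whether they agree.
Buchberger on the first generating set:
f_1 = u + vw - w - 1, LT = u.
f_2 = -w, LT = w.

The S-polynomials (S(f_1,f_2)) all reduce to 0 modulo the current basis, so we have a Gröbner basis.
Inter-reduce: drop elements whose leading term is divisible by another's, tail-reduce, and make monic.
Reduced Gröbner basis: {u - 1, w}.

Buchberger on the second generating set:
h_1 = u + vw + w - 1, LT = u.
h_2 = -u - vw + 1, LT = u.

S(h_1,h_2): lcm = u. S = w.
  leading term w: no divisor's leading term divides it; move w to the remainder.
  remainder w ≠ 0; add k_3 = w to the basis.

The other S-polynomials (S(h_1,k_3), S(h_2,k_3)) all reduce to 0 modulo the current basis, so we have a Gröbner basis.
Inter-reduce: drop elements whose leading term is divisible by another's, tail-reduce, and make monic.
Reduced Gröbner basis: {u - 1, w}.

The two bases agree; hence the ideals are identical.
The choice of monomial ordering does not affect the verdict — as long as both bases are computed under the same ordering, their equality decides ideal equality.

Yes, the ideals are equal.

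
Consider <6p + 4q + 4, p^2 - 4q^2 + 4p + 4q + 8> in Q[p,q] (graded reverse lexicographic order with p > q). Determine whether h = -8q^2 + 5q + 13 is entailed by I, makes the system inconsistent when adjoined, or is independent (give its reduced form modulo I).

-8q^2 + 5q + 13 lies in I (it reduces to 0).

First compute the reduced Gröbner basis of I by Buchberger's algorithm.
f_1 = 6p + 4q + 4, LT = p.
f_2 = p^2 - 4q^2 + 4p + 4q + 8, LT = p^2.

S(f_1,f_2): lcm = p^2. S = 2/3pq + 4q^2 - 10/3p - 4q - 8.
  leading term pq: subtract (1/9q)·f_1 from 2/3pq + 4q^2 - 10/3p - 4q - 8 → 32/9q^2 - 10/3p - 40/9q - 8
  leading term q^2: no divisor's leading term divides it; move 32/9q^2 to the remainder.
  leading term p: subtract (-5/9)·f_1 from -10/3p - 40/9q - 8 → -20/9q - 52/9
  leading term q: no divisor's leading term divides it; move -20/9q to the remainder.
  leading term 1: no divisor's leading term divides it; move -52/9 to the remainder.
  remainder 32/9q^2 - 20/9q - 52/9 ≠ 0; add k_3 = 32/9q^2 - 20/9q - 52/9 to the basis.

The other S-polynomials (S(f_1,k_3), S(f_2,k_3)) all reduce to 0 modulo the current basis, so we have a Gröbner basis.
Inter-reduce: drop elements whose leading term is divisible by another's, tail-reduce, and make monic.
Reduced Gröbner basis: {q^2 - 5/8q - 13/8, p + 2/3q + 2/3}.
Label its elements g_1 = q^2 - 5/8q - 13/8, g_2 = p + 2/3q + 2/3.

Reduce h = -8q^2 + 5q + 13 modulo G:
  leading term q^2: subtract (-8)·g_1 from -8q^2 + 5q + 13 → 0
  normal form = 0.
Since the normal form is 0, h ∈ I.

The remainder on division by a Gröbner basis is unique — it is the normal form.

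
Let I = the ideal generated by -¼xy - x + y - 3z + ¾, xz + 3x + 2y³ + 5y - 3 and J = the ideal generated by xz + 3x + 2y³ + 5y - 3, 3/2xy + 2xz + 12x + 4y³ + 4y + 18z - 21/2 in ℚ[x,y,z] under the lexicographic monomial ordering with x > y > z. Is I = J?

Yes, the ideals are equal.

For a fixed monomial order, each ideal has a unique reduced Gröbner basis; comparing bases decides equality.
Buchberger on the first generating set:
f_1 = -¼xy - x + y - 3z + ¾, LT = xy.
f_2 = xz + 3x + 2y³ + 5y - 3, LT = xz.

S(f_1,f_2): lcm = xyz. S = -3xy + 4xz - 2y⁴ - 5y² - 4yz + 3y + 12z² - 3z.
  leading term xy: subtract (12)·f_1 from -3xy + 4xz - 2y⁴ - 5y² - 4yz + 3y + 12z² - 3z → 4xz + 12x - 2y⁴ - 5y² - 4yz - 9y + 12z² + 33z - 9
  leading term xz: subtract (4)·f_2 from 4xz + 12x - 2y⁴ - 5y² - 4yz - 9y + 12z² + 33z - 9 → -2y⁴ - 8y³ - 5y² - 4yz - 29y + 12z² + 33z + 3
  leading term y⁴: no divisor's leading term divides it; move -2y⁴ to the remainder.
  leading term y³: no divisor's leading term divides it; move -8y³ to the remainder.
  leading term y²: no divisor's leading term divides it; move -5y² to the remainder.
  leading term yz: no divisor's leading term divides it; move -4yz to the remainder.
  leading term y: no divisor's leading term divides it; move -29y to the remainder.
  leading term z²: no divisor's leading term divides it; move 12z² to the remainder.
  leading term z: no divisor's leading term divides it; move 33z to the remainder.
  leading term 1: no divisor's leading term divides it; move 3 to the remainder.
  remainder -2y⁴ - 8y³ - 5y² - 4yz - 29y + 12z² + 33z + 3 ≠ 0; add g_3 = -2y⁴ - 8y³ - 5y² - 4yz - 29y + 12z² + 33z + 3 to the basis.

S(f_1,g_3): lcm = xy⁴. S = -5/2xy² - 2xyz - 29/2xy + 6xz² + 33/2xz + 3/2x - 4y⁴ + 12y³z - 3y³.
  leading term xy²: subtract (10y)·f_1 from -5/2xy² - 2xyz - 29/2xy + 6xz² + 33/2xz + 3/2x - 4y⁴ + 12y³z - 3y³ → -2xyz - 9/2xy + 6xz² + 33/2xz + 3/2x - 4y⁴ + 12y³z - 3y³ - 10y² + 30yz - 15/2y
  leading term xyz: subtract (8z)·f_1 from -2xyz - 9/2xy + 6xz² + 33/2xz + 3/2x - 4y⁴ + 12y³z - 3y³ - 10y² + 30yz - 15/2y → -9/2xy + 6xz² + 49/2xz + 3/2x - 4y⁴ + 12y³z - 3y³ - 10y² + 22yz - 15/2y + 24z² - 6z
  leading term xy: subtract (18)·f_1 from -9/2xy + 6xz² + 49/2xz + 3/2x - 4y⁴ + 12y³z - 3y³ - 10y² + 22yz - 15/2y + 24z² - 6z → 6xz² + 49/2xz + 39/2x - 4y⁴ + 12y³z - 3y³ - 10y² + 22yz - 51/2y + 24z² + 48z - 27/2
  leading term xz²: subtract (6z)·f_2 from 6xz² + 49/2xz + 39/2x - 4y⁴ + 12y³z - 3y³ - 10y² + 22yz - 51/2y + 24z² + 48z - 27/2 → 13/2xz + 39/2x - 4y⁴ - 3y³ - 10y² - 8yz - 51/2y + 24z² + 66z - 27/2
  leading term xz: subtract (13/2)·f_2 from 13/2xz + 39/2x - 4y⁴ - 3y³ - 10y² - 8yz - 51/2y + 24z² + 66z - 27/2 → -4y⁴ - 16y³ - 10y² - 8yz - 58y + 24z² + 66z + 6
  leading term y⁴: subtract (2)·g_3 from -4y⁴ - 16y³ - 10y² - 8yz - 58y + 24z² + 66z + 6 → 0
  remainder 0.

S(f_2,g_3): leading monomials are coprime, so the S-polynomial reduces to 0 (Buchberger's first criterion).
Every S-polynomial of the final basis reduces to 0, so we have a Gröbner basis.
Inter-reduce: drop elements whose leading term is divisible by another's, tail-reduce, and make monic.
Reduced Gröbner basis: {xy + 4x - 4y + 12z - 3, xz + 3x + 2y³ + 5y - 3, y⁴ + 4y³ + 5/2y² + 2yz + 29/2y - 6z² - 33/2z - 3/2}.

Buchberger on the second generating set:
h_1 = xz + 3x + 2y³ + 5y - 3, LT = xz.
h_2 = 3/2xy + 2xz + 12x + 4y³ + 4y + 18z - 21/2, LT = xy.

S(h_1,h_2): lcm = xyz. S = 3xy - 4/3xz² - 8xz + 2y⁴ - 8/3y³z + 5y² - 8/3yz - 3y - 12z² + 7z.
  leading term xy: subtract (2)·h_2 from 3xy - 4/3xz² - 8xz + 2y⁴ - 8/3y³z + 5y² - 8/3yz - 3y - 12z² + 7z → -4/3xz² - 12xz - 24x + 2y⁴ - 8/3y³z - 8y³ + 5y² - 8/3yz - 11y - 12z² - 29z + 21
  leading term xz²: subtract (-4/3z)·h_1 from -4/3xz² - 12xz - 24x + 2y⁴ - 8/3y³z - 8y³ + 5y² - 8/3yz - 11y - 12z² - 29z + 21 → -8xz - 24x + 2y⁴ - 8y³ + 5y² + 4yz - 11y - 12z² - 33z + 21
  leading term xz: subtract (-8)·h_1 from -8xz - 24x + 2y⁴ - 8y³ + 5y² + 4yz - 11y - 12z² - 33z + 21 → 2y⁴ + 8y³ + 5y² + 4yz + 29y - 12z² - 33z - 3
  leading term y⁴: no divisor's leading term divides it; move 2y⁴ to the remainder.
  leading term y³: no divisor's leading term divides it; move 8y³ to the remainder.
  leading term y²: no divisor's leading term divides it; move 5y² to the remainder.
  leading term yz: no divisor's leading term divides it; move 4yz to the remainder.
  leading term y: no divisor's leading term divides it; move 29y to the remainder.
  leading term z²: no divisor's leading term divides it; move -12z² to the remainder.
  leading term z: no divisor's leading term divides it; move -33z to the remainder.
  leading term 1: no divisor's leading term divides it; move -3 to the remainder.
  remainder 2y⁴ + 8y³ + 5y² + 4yz + 29y - 12z² - 33z - 3 ≠ 0; add k_3 = 2y⁴ + 8y³ + 5y² + 4yz + 29y - 12z² - 33z - 3 to the basis.

S(h_1,k_3): leading monomials are coprime, so the S-polynomial reduces to 0 (Buchberger's first criterion).
S(h_2,k_3): lcm = xy⁴. S = 4/3xy³z + 4xy³ - 5/2xy² - 2xyz - 29/2xy + 6xz² + 33/2xz + 3/2x + 8/3y⁶ + 8/3y⁴ + 12y³z - 7y³.
  leading term xy³z: subtract (4/3y³)·h_1 from 4/3xy³z + 4xy³ - 5/2xy² - 2xyz - 29/2xy + 6xz² + 33/2xz + 3/2x + 8/3y⁶ + 8/3y⁴ + 12y³z - 7y³ → -5/2xy² - 2xyz - 29/2xy + 6xz² + 33/2xz + 3/2x - 4y⁴ + 12y³z - 3y³
  leading term xy²: subtract (-5/3y)·h_2 from -5/2xy² - 2xyz - 29/2xy + 6xz² + 33/2xz + 3/2x - 4y⁴ + 12y³z - 3y³ → 4/3xyz + 11/2xy + 6xz² + 33/2xz + 3/2x + 8/3y⁴ + 12y³z - 3y³ + 20/3y² + 30yz - 35/2y
  leading term xyz: subtract (4/3y)·h_1 from 4/3xyz + 11/2xy + 6xz² + 33/2xz + 3/2x + 8/3y⁴ + 12y³z - 3y³ + 20/3y² + 30yz - 35/2y → 3/2xy + 6xz² + 33/2xz + 3/2x + 12y³z - 3y³ + 30yz - 27/2y
  leading term xy: subtract (1)·h_2 from 3/2xy + 6xz² + 33/2xz + 3/2x + 12y³z - 3y³ + 30yz - 27/2y → 6xz² + 29/2xz - 21/2x + 12y³z - 7y³ + 30yz - 35/2y - 18z + 21/2
  leading term xz²: subtract (6z)·h_1 from 6xz² + 29/2xz - 21/2x + 12y³z - 7y³ + 30yz - 35/2y - 18z + 21/2 → -7/2xz - 21/2x - 7y³ - 35/2y + 21/2
  leading term xz: subtract (-7/2)·h_1 from -7/2xz - 21/2x - 7y³ - 35/2y + 21/2 → 0
  remainder 0.

Every S-polynomial of the final basis reduces to 0, so we have a Gröbner basis.
Inter-reduce: drop elements whose leading term is divisible by another's, tail-reduce, and make monic.
Reduced Gröbner basis: {xy + 4x - 4y + 12z - 3, xz + 3x + 2y³ + 5y - 3, y⁴ + 4y³ + 5/2y² + 2yz + 29/2y - 6z² - 33/2z - 3/2}.

Same reduced basis, so the two generating sets span the same ideal.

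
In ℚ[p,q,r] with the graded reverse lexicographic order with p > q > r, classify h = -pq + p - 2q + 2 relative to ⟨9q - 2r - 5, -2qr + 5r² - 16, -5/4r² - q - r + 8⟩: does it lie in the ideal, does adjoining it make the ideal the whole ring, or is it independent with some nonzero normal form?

-pq + p - 2q + 2 lies in I (it reduces to 0).

First compute the reduced Gröbner basis of I by Buchberger's algorithm.
f_1 = 9q - 2r - 5, LT = q.
f_2 = -2qr + 5r² - 16, LT = qr.
f_3 = -5/4r² - q - r + 8, LT = r².

S(f_1,f_2): lcm = qr. S = 41/18r² - 5/9r - 8.
  leading term r²: subtract (-82/45)·f_3 from 41/18r² - 5/9r - 8 → -82/45q - 107/45r + 296/45
  leading term q: subtract (-82/405)·f_1 from -82/45q - 107/45r + 296/45 → -1127/405r + 2254/405
  leading term r: no divisor's leading term divides it; move -1127/405r to the remainder.
  leading term 1: no divisor's leading term divides it; move 2254/405 to the remainder.
  remainder -1127/405r + 2254/405 ≠ 0; add k_4 = -1127/405r + 2254/405 to the basis.

The other S-polynomials (S(f_1,f_3), S(f_2,f_3), S(f_1,k_4), S(f_2,k_4), S(f_3,k_4)) all reduce to 0 modulo the current basis, so we have a Gröbner basis.
Inter-reduce: drop elements whose leading term is divisible by another's, tail-reduce, and make monic.
Reduced Gröbner basis: {q - 1, r - 2}.
Label its elements g_1 = q - 1, g_2 = r - 2.

Reduce h = -pq + p - 2q + 2 modulo G:
  leading term pq: subtract (-p)·g_1 from -pq + p - 2q + 2 → -2q + 2
  leading term q: subtract (-2)·g_1 from -2q + 2 → 0
  normal form = 0.
Since the normal form is 0, h ∈ I.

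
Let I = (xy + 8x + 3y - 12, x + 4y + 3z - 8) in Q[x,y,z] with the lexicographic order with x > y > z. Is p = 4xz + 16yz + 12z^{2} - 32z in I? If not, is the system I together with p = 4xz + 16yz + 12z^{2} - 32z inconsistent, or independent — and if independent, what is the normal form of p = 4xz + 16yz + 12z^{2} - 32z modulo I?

First compute the reduced Gröbner basis of I by Buchberger's algorithm.
f_1 = xy + 8x + 3y - 12, LT = xy.
f_2 = x + 4y + 3z - 8, LT = x.

S(f_1,f_2): lcm = xy. S = 8x - 4y^{2} - 3yz + 11y - 12.
  leading term x: subtract (8)·f_2 from 8x - 4y^{2} - 3yz + 11y - 12 → -4y^{2} - 3yz - 21y - 24z + 52
  leading term y^{2}: no divisor's leading term divides it; move -4y^{2} to the remainder.
  leading term yz: no divisor's leading term divides it; move -3yz to the remainder.
  leading term y: no divisor's leading term divides it; move -21y to the remainder.
  leading term z: no divisor's leading term divides it; move -24z to the remainder.
  leading term 1: no divisor's leading term divides it; move 52 to the remainder.
  remainder -4y^{2} - 3yz - 21y - 24z + 52 ≠ 0; add h_3 = -4y^{2} - 3yz - 21y - 24z + 52 to the basis.

The other S-polynomials (S(f_1,h_3), S(f_2,h_3)) all reduce to 0 modulo the current basis, so we have a Gröbner basis.
Inter-reduce: drop elements whose leading term is divisible by another's, tail-reduce, and make monic.
Reduced Gröbner basis: {x + 4y + 3z - 8, y^{2} + \tfrac{3}{4}yz + \tfrac{21}{4}y + 6z - 13}.
Label its elements g_1 = x + 4y + 3z - 8, g_2 = y^{2} + \tfrac{3}{4}yz + \tfrac{21}{4}y + 6z - 13.

Reduce p = 4xz + 16yz + 12z^{2} - 32z modulo G:
  leading term xz: subtract (4z)·g_1 from 4xz + 16yz + 12z^{2} - 32z → 0
  normal form = 0.
Since the normal form is 0, p ∈ I.

4xz + 16yz + 12z^{2} - 32z lies in I (it reduces to 0).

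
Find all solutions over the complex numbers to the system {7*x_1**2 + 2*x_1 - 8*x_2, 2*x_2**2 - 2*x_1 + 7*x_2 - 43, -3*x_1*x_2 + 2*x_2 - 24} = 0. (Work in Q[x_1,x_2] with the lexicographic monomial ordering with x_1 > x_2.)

{(-2, 3)}

Compute a lex Gröbner basis by Buchberger's algorithm.
f_1 = 7*x_1**2 + 2*x_1 - 8*x_2, LT = x_1**2.
f_2 = -2*x_1 + 2*x_2**2 + 7*x_2 - 43, LT = x_1.
f_3 = -3*x_1*x_2 + 2*x_2 - 24, LT = x_1*x_2.

S(f_1,f_2): lcm = x_1**2. S = x_1*x_2**2 + 7/2*x_1*x_2 - 297/14*x_1 - 8/7*x_2.
  leading term x_1*x_2**2: subtract (-1/2*x_2**2)·f_2 from x_1*x_2**2 + 7/2*x_1*x_2 - 297/14*x_1 - 8/7*x_2 → 7/2*x_1*x_2 - 297/14*x_1 + x_2**4 + 7/2*x_2**3 - 43/2*x_2**2 - 8/7*x_2
  leading term x_1*x_2: subtract (-7/4*x_2)·f_2 from 7/2*x_1*x_2 - 297/14*x_1 + x_2**4 + 7/2*x_2**3 - 43/2*x_2**2 - 8/7*x_2 → -297/14*x_1 + x_2**4 + 7*x_2**3 - 37/4*x_2**2 - 2139/28*x_2
  leading term x_1: subtract (297/28)·f_2 from -297/14*x_1 + x_2**4 + 7*x_2**3 - 37/4*x_2**2 - 2139/28*x_2 → x_2**4 + 7*x_2**3 - 853/28*x_2**2 - 2109/14*x_2 + 12771/28
  leading term x_2**4: no divisor's leading term divides it; move x_2**4 to the remainder.
  leading term x_2**3: no divisor's leading term divides it; move 7*x_2**3 to the remainder.
  leading term x_2**2: no divisor's leading term divides it; move -853/28*x_2**2 to the remainder.
  leading term x_2: no divisor's leading term divides it; move -2109/14*x_2 to the remainder.
  leading term 1: no divisor's leading term divides it; move 12771/28 to the remainder.
  remainder x_2**4 + 7*x_2**3 - 853/28*x_2**2 - 2109/14*x_2 + 12771/28 ≠ 0; add h_4 = x_2**4 + 7*x_2**3 - 853/28*x_2**2 - 2109/14*x_2 + 12771/28 to the basis.

S(f_1,f_3): lcm = x_1**2*x_2. S = 20/21*x_1*x_2 - 8*x_1 - 8/7*x_2**2.
  leading term x_1*x_2: subtract (-10/21*x_2)·f_2 from 20/21*x_1*x_2 - 8*x_1 - 8/7*x_2**2 → -8*x_1 + 20/21*x_2**3 + 46/21*x_2**2 - 430/21*x_2
  leading term x_1: subtract (4)·f_2 from -8*x_1 + 20/21*x_2**3 + 46/21*x_2**2 - 430/21*x_2 → 20/21*x_2**3 - 122/21*x_2**2 - 1018/21*x_2 + 172
  leading term x_2**3: no divisor's leading term divides it; move 20/21*x_2**3 to the remainder.
  leading term x_2**2: no divisor's leading term divides it; move -122/21*x_2**2 to the remainder.
  leading term x_2: no divisor's leading term divides it; move -1018/21*x_2 to the remainder.
  leading term 1: no divisor's leading term divides it; move 172 to the remainder.
  remainder 20/21*x_2**3 - 122/21*x_2**2 - 1018/21*x_2 + 172 ≠ 0; add h_5 = 20/21*x_2**3 - 122/21*x_2**2 - 1018/21*x_2 + 172 to the basis.

S(f_2,f_3): lcm = x_1*x_2. S = -x_2**3 - 7/2*x_2**2 + 133/6*x_2 - 8.
  leading term x_2**3: subtract (-21/20)·h_5 from -x_2**3 - 7/2*x_2**2 + 133/6*x_2 - 8 → -48/5*x_2**2 - 431/15*x_2 + 863/5
  leading term x_2**2: no divisor's leading term divides it; move -48/5*x_2**2 to the remainder.
  leading term x_2: no divisor's leading term divides it; move -431/15*x_2 to the remainder.
  leading term 1: no divisor's leading term divides it; move 863/5 to the remainder.
  remainder -48/5*x_2**2 - 431/15*x_2 + 863/5 ≠ 0; add h_6 = -48/5*x_2**2 - 431/15*x_2 + 863/5 to the basis.

S(f_3,h_4): lcm = x_1*x_2**4. S = -7*x_1*x_2**3 + 853/28*x_1*x_2**2 + 2109/14*x_1*x_2 - 12771/28*x_1 - 2/3*x_2**4 + 8*x_2**3.
  leading term x_1*x_2**3: subtract (7/2*x_2**3)·f_2 from -7*x_1*x_2**3 + 853/28*x_1*x_2**2 + 2109/14*x_1*x_2 - 12771/28*x_1 - 2/3*x_2**4 + 8*x_2**3 → 853/28*x_1*x_2**2 + 2109/14*x_1*x_2 - 12771/28*x_1 - 7*x_2**5 - 151/6*x_2**4 + 317/2*x_2**3
  leading term x_1*x_2**2: subtract (-853/56*x_2**2)·f_2 from 853/28*x_1*x_2**2 + 2109/14*x_1*x_2 - 12771/28*x_1 - 7*x_2**5 - 151/6*x_2**4 + 317/2*x_2**3 → 2109/14*x_1*x_2 - 12771/28*x_1 - 7*x_2**5 + 445/84*x_2**4 + 2121/8*x_2**3 - 36679/56*x_2**2
  leading term x_1*x_2: subtract (-2109/28*x_2)·f_2 from 2109/14*x_1*x_2 - 12771/28*x_1 - 7*x_2**5 + 445/84*x_2**4 + 2121/8*x_2**3 - 36679/56*x_2**2 → -12771/28*x_1 - 7*x_2**5 + 445/84*x_2**4 + 23283/56*x_2**3 - 7153/56*x_2**2 - 90687/28*x_2
  leading term x_1: subtract (12771/56)·f_2 from -12771/28*x_1 - 7*x_2**5 + 445/84*x_2**4 + 23283/56*x_2**3 - 7153/56*x_2**2 - 90687/28*x_2 → -7*x_2**5 + 445/84*x_2**4 + 23283/56*x_2**3 - 32695/56*x_2**2 - 270771/56*x_2 + 549153/56
  leading term x_2**5: subtract (-7*x_2)·h_4 from -7*x_2**5 + 445/84*x_2**4 + 23283/56*x_2**3 - 32695/56*x_2**2 - 270771/56*x_2 + 549153/56 → 4561/84*x_2**4 + 11341/56*x_2**3 - 91747/56*x_2**2 - 91977/56*x_2 + 549153/56
  leading term x_2**4: subtract (4561/84)·h_4 from 4561/84*x_2**4 + 11341/56*x_2**3 - 91747/56*x_2**2 - 91977/56*x_2 + 549153/56 → -29831/168*x_2**3 + 37159/2352*x_2**2 + 320318/49*x_2 - 11728035/784
  leading term x_2**3: subtract (-29831/160)·h_5 from -29831/168*x_2**3 + 37159/2352*x_2**2 + 320318/49*x_2 - 11728035/784 → -2092007/1960*x_2**2 - 29411533/11760*x_2 + 67067659/3920
  leading term x_2**2: subtract (2092007/18816)·h_6 from -2092007/1960*x_2**2 - 29411533/11760*x_2 + 67067659/3920 → 39155645/56448*x_2 - 39155645/18816
  leading term x_2: no divisor's leading term divides it; move 39155645/56448*x_2 to the remainder.
  leading term 1: no divisor's leading term divides it; move -39155645/18816 to the remainder.
  remainder 39155645/56448*x_2 - 39155645/18816 ≠ 0; add h_7 = 39155645/56448*x_2 - 39155645/18816 to the basis.

The other S-polynomials (S(f_1,h_4), S(f_2,h_4), S(f_1,h_5), S(f_2,h_5), S(f_3,h_5), S(h_4,h_5), S(f_1,h_6), S(f_2,h_6), S(f_3,h_6), S(h_4,h_6), S(h_5,h_6), S(f_1,h_7), S(f_2,h_7), S(f_3,h_7), S(h_4,h_7), S(h_5,h_7), S(h_6,h_7)) all reduce to 0 modulo the current basis, so we have a Gröbner basis.
Inter-reduce: drop elements whose leading term is divisible by another's, tail-reduce, and make monic.
Reduced Gröbner basis: {x_1 + 2, x_2 - 3}.

From the last basis element, x_2 - 3 = 0, so x_2 takes values in {3}. Each choice, substituted upward through the basis, yields the corresponding point(s) of the solution set.
  x_2 = 3: the earlier basis element becomes x_1 + 2 = 0, giving x_1 = -2 — point (-2, 3).
Each listed point satisfies every original equation (direct substitution).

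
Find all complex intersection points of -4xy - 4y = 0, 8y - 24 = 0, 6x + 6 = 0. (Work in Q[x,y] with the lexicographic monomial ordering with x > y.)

Compute a lex Gröbner basis by Buchberger's algorithm.
f_1 = -4xy - 4y, LT = xy.
f_2 = 8y - 24, LT = y.
f_3 = 6x + 6, LT = x.

The S-polynomials (S(f_1,f_2), S(f_1,f_3), S(f_2,f_3)) all reduce to 0 modulo the current basis, so we have a Gröbner basis.
Inter-reduce: drop elements whose leading term is divisible by another's, tail-reduce, and make monic.
Reduced Gröbner basis: {x + 1, y - 3}.

A lex Gröbner basis eliminates variables successively. Here y - 3 depends only on y, with roots {3}; lifting each root through the earlier basis elements recovers the full solutions.
  y = 3: the earlier basis element becomes x + 1 = 0, giving x = -1 — point (-1, 3).
Substituting each solution back into the original system confirms all equations vanish.

{(-1, 3)}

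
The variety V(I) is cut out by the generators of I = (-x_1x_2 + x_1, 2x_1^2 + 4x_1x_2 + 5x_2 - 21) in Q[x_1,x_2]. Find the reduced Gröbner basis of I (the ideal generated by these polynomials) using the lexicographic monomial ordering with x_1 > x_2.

f_1 = -x_1x_2 + x_1, LT = x_1x_2.
f_2 = 2x_1^2 + 4x_1x_2 + 5x_2 - 21, LT = x_1^2.

S(f_1,f_2): lcm = x_1^2x_2. S = -x_1^2 - 2x_1x_2^2 - 5/2x_2^2 + 21/2x_2.
  leading term x_1^2: subtract (-1/2)·f_2 from -x_1^2 - 2x_1x_2^2 - 5/2x_2^2 + 21/2x_2 → -2x_1x_2^2 + 2x_1x_2 - 5/2x_2^2 + 13x_2 - 21/2
  leading term x_1x_2^2: subtract (2x_2)·f_1 from -2x_1x_2^2 + 2x_1x_2 - 5/2x_2^2 + 13x_2 - 21/2 → -5/2x_2^2 + 13x_2 - 21/2
  leading term x_2^2: no divisor's leading term divides it; move -5/2x_2^2 to the remainder.
  leading term x_2: no divisor's leading term divides it; move 13x_2 to the remainder.
  leading term 1: no divisor's leading term divides it; move -21/2 to the remainder.
  remainder -5/2x_2^2 + 13x_2 - 21/2 ≠ 0; add g_3 = -5/2x_2^2 + 13x_2 - 21/2 to the basis.

The other S-polynomials (S(f_1,g_3), S(f_2,g_3)) all reduce to 0 modulo the current basis, so we have a Gröbner basis.

G = {x_1^2 + 2x_1 + 5/2x_2 - 21/2, x_1x_2 - x_1, x_2^2 - 26/5x_2 + 21/5}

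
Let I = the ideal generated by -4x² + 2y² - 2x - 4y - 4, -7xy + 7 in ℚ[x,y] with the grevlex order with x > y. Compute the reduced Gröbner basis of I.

f_1 = -4x² + 2y² - 2x - 4y - 4, LT = x².
f_2 = -7xy + 7, LT = xy.

S(f_1,f_2): lcm = x²y. S = -½y³ + ½xy + y² + x + y.
  leading term y³: no divisor's leading term divides it; move -½y³ to the remainder.
  leading term xy: subtract (-1/14)·f_2 from ½xy + y² + x + y → y² + x + y + ½
  leading term y²: no divisor's leading term divides it; move y² to the remainder.
  leading term x: no divisor's leading term divides it; move x to the remainder.
  leading term y: no divisor's leading term divides it; move y to the remainder.
  leading term 1: no divisor's leading term divides it; move ½ to the remainder.
  remainder -½y³ + y² + x + y + ½ ≠ 0; add g_3 = -½y³ + y² + x + y + ½ to the basis.

The other S-polynomials (S(f_1,g_3), S(f_2,g_3)) all reduce to 0 modulo the current basis, so we have a Gröbner basis.

G = {y³ - 2y² - 2x - 2y - 1, x² - ½y² + ½x + y + 1, xy - 1}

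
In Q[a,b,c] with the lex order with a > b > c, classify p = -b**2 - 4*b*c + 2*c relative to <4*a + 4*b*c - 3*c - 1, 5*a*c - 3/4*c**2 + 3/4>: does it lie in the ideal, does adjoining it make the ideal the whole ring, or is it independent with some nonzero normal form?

-b**2 - 4*b*c + 2*c is independent of I; its normal form modulo I is -b**2 - 4*b*c + 2*c.

First compute the reduced Gröbner basis of I by Buchberger's algorithm.
f_1 = 4*a + 4*b*c - 3*c - 1, LT = a.
f_2 = 5*a*c - 3/4*c**2 + 3/4, LT = a*c.

S(f_1,f_2): lcm = a*c. S = b*c**2 - 3/5*c**2 - 1/4*c - 3/20.
  reduce S modulo (f_1, f_2):
  remainder b*c**2 - 3/5*c**2 - 1/4*c - 3/20 ≠ 0; add h_3 = b*c**2 - 3/5*c**2 - 1/4*c - 3/20 to the basis.

The other S-polynomials (S(f_1,h_3), S(f_2,h_3)) all reduce to 0 modulo the current basis, so we have a Gröbner basis.
Inter-reduce: drop elements whose leading term is divisible by another's, tail-reduce, and make monic.
Reduced Gröbner basis: {a + b*c - 3/4*c - 1/4, b*c**2 - 3/5*c**2 - 1/4*c - 3/20}.
Label its elements g_1 = a + b*c - 3/4*c - 1/4, g_2 = b*c**2 - 3/5*c**2 - 1/4*c - 3/20.

Reduce p = -b**2 - 4*b*c + 2*c modulo G:
  leading term b**2: no divisor's leading term divides it; move -b**2 to the remainder.
  leading term b*c: no divisor's leading term divides it; move -4*b*c to the remainder.
  leading term c: no divisor's leading term divides it; move 2*c to the remainder.
  normal form = -b**2 - 4*b*c + 2*c.
The normal form is nonzero, so p ∉ I. Since p minus its normal form lies in I, I + (p) = I + (r) where r = -b**2 - 4*b*c + 2*c; decide whether this ideal is the whole ring.
Run Buchberger on G together with r (pairs among the g_i already reduce to 0 since G is a Gröbner basis):
g_1 = a + b*c - 3/4*c - 1/4, LT = a.
g_2 = b*c**2 - 3/5*c**2 - 1/4*c - 3/20, LT = b*c**2.
r = -b**2 - 4*b*c + 2*c, LT = b**2.

S(g_2,r): lcm = b**2*c**2. S = -4*b*c**3 - 3/5*b*c**2 - 1/4*b*c - 3/20*b + 2*c**3.
  reduce S modulo (g_1, g_2, r):
  remainder -1/4*b*c - 3/20*b - 2/5*c**3 - 34/25*c**2 - 3/4*c - 9/100 ≠ 0; add m_4 = -1/4*b*c - 3/20*b - 2/5*c**3 - 34/25*c**2 - 3/4*c - 9/100 to the basis.

S(g_2,m_4): lcm = b*c**2. S = -3/5*b*c - 8/5*c**4 - 136/25*c**3 - 18/5*c**2 - 61/100*c - 3/20.
  reduce S modulo (g_1, g_2, r, m_4):
  remainder 9/25*b - 8/5*c**4 - 112/25*c**3 - 42/125*c**2 + 119/100*c + 33/500 ≠ 0; add m_5 = 9/25*b - 8/5*c**4 - 112/25*c**3 - 42/125*c**2 + 119/100*c + 33/500 to the basis.

S(g_2,m_5): lcm = b*c**2. S = 40/9*c**6 + 112/9*c**5 + 14/15*c**4 - 119/36*c**3 - 47/60*c**2 - 1/4*c - 3/20.
  reduce S modulo (g_1, g_2, r, m_4, m_5):
  remainder 40/9*c**6 + 112/9*c**5 + 14/15*c**4 - 119/36*c**3 - 47/60*c**2 - 1/4*c - 3/20 ≠ 0; add m_6 = 40/9*c**6 + 112/9*c**5 + 14/15*c**4 - 119/36*c**3 - 47/60*c**2 - 1/4*c - 3/20 to the basis.

S(m_4,m_5): lcm = b*c. S = 3/5*b + 40/9*c**5 + 112/9*c**4 + 38/15*c**3 + 1921/900*c**2 + 169/60*c + 9/25.
  reduce S modulo (g_1, g_2, r, m_4, m_5, m_6):
  remainder 40/9*c**5 + 136/9*c**4 + 10*c**3 + 97/36*c**2 + 5/6*c + 1/4 ≠ 0; add m_7 = 40/9*c**5 + 136/9*c**4 + 10*c**3 + 97/36*c**2 + 5/6*c + 1/4 to the basis.

The other S-polynomials (S(g_1,g_2), S(g_1,r), S(g_1,m_4), S(r,m_4), S(g_1,m_5), S(r,m_5), S(g_1,m_6), S(g_2,m_6), S(r,m_6), S(m_4,m_6), S(m_5,m_6), S(g_1,m_7), S(g_2,m_7), S(r,m_7), S(m_4,m_7), S(m_5,m_7), S(m_6,m_7)) all reduce to 0 modulo the current basis, so we have a Gröbner basis.
Inter-reduce: drop elements whose leading term is divisible by another's, tail-reduce, and make monic.
Reduced Gröbner basis: {a - 8/3*c**4 - 136/15*c**3 - 6*c**2 - 53/30*c - 1/2, b - 40/9*c**4 - 112/9*c**3 - 14/15*c**2 + 119/36*c + 11/60, c**5 + 17/5*c**4 + 9/4*c**3 + 97/160*c**2 + 3/16*c + 9/160}.
The reduced Gröbner basis of I + (p) is {a - 8/3*c**4 - 136/15*c**3 - 6*c**2 - 53/30*c - 1/2, b - 40/9*c**4 - 112/9*c**3 - 14/15*c**2 + 119/36*c + 11/60, c**5 + 17/5*c**4 + 9/4*c**3 + 97/160*c**2 + 3/16*c + 9/160} ≠ {1}, a proper ideal, so the enlarged system stays consistent: p is independent of I, with normal form -b**2 - 4*b*c + 2*c.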